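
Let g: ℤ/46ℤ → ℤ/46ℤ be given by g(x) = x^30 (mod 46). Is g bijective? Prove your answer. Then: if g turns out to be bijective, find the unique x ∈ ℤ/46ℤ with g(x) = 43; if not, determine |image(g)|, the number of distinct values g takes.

g(22): Repeated squaring mod 46: 22^1 ≡ 22, 22^2 ≡ 22² = 484 ≡ 24, 22^4 ≡ 24² = 576 ≡ 24, 22^8 ≡ 24² = 576 ≡ 24, 22^16 ≡ 24² = 576 ≡ 24. Since 30 = 16 + 8 + 4 + 2, 22^30 ≡ 24·24·24·24: 24·24 = 576 ≡ 24, then 24·24 = 576 ≡ 24, then 24·24 = 576 ≡ 24. So 22^30 ≡ 24 (mod 46).
g(24): Repeated squaring mod 46: 24^1 ≡ 24, 24^2 ≡ 24² = 576 ≡ 24, 24^4 ≡ 24² = 576 ≡ 24, 24^8 ≡ 24² = 576 ≡ 24, 24^16 ≡ 24² = 576 ≡ 24. Since 30 = 16 + 8 + 4 + 2, 24^30 ≡ 24·24·24·24: 24·24 = 576 ≡ 24, then 24·24 = 576 ≡ 24, then 24·24 = 576 ≡ 24. So 24^30 ≡ 24 (mod 46).
So g(22) = g(24) = 24 while 22 ≠ 24, hence g is not injective, hence not bijective.
Since g is not bijective, we determine |image(g)|. Computing x^30 mod 46 for each x (by repeated squaring, reducing mod 46 at every step), the values g(0), g(1), …, g(45) are: 0, 1, 26, 29, 32, 39, 18, 35, 4, 13, 2, 31, 8, 25, 36, 27, 12, 41, 16, 9, 6, 3, 24, 23, 24, 3, 6, 9, 16, 41, 12, 27, 36, 25, 8, 31, 2, 13, 4, 35, 18, 39, 32, 29, 26, 1.
The distinct values are {0, 1, 2, 3, 4, 6, 8, 9, 12, 13, 16, 18, 23, 24, 25, 26, 27, 29, 31, 32, 35, 36, 39, 41}; there are 24 of them.

24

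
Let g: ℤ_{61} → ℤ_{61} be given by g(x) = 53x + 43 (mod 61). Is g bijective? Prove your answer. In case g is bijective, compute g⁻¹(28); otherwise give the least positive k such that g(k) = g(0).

Suppose g(s) = g(t) in ℤ_{61}. Then 53s + 43 ≡ 53t + 43 (mod 61), so 53(s − t) ≡ 0 (mod 61).
Since gcd(53, 61) = 1, 53 is invertible modulo 61, so s − t ≡ 0 (mod 61), i.e. s = t.
We now compute 53⁻¹ mod 61 explicitly. Euclid's algorithm: 61 = 1·53 + 8, 53 = 6·8 + 5, 8 = 1·5 + 3, 5 = 1·3 + 2, 3 = 1·2 + 1; back-substituting gives 1 = 38·53 − 33·61, so 53⁻¹ ≡ 38 (mod 61).
For any y ∈ ℤ_{61}, x = 38(y − 43) mod 61 satisfies g(x) = 53·38(y − 43) + 43 ≡ y (since 53·38 ≡ 1 mod 61). So every y has a preimage.
So g is bijective.
Since g is bijective, we find g⁻¹(28): we need 53x ≡ 28 − 43 ≡ 46 (mod 61). Using 53⁻¹ = 38: x ≡ 38·46 = 1748 = 28·61 + 40, so x = 40.
Check: g(40) = 53·40 + 43 = 2163 = 35·61 + 28 ≡ 28 (mod 61).

40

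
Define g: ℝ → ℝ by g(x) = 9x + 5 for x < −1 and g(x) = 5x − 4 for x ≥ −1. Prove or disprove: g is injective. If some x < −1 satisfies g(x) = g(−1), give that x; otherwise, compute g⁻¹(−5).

-14/9

Both pieces are strictly increasing (slopes 9 and 5), so each is injective on its own interval.
The left piece maps (−∞, −1) onto (−∞, −4); the right piece maps [−1, ∞) onto [−9, ∞).
These images overlap. In particular g(−1) = −9 (right piece), and solving 9x + 5 = −9 on the left piece gives x = −14/9 < −1.
So g(−14/9) = g(−1) with −14/9 ≠ −1, and g is not injective. This x = −14/9 is the requested value below −1.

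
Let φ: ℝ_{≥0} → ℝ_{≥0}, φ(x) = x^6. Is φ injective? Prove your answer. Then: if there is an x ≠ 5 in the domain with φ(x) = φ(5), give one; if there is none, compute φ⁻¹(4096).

4

On ℝ_{≥0}, x ↦ x^6 is strictly increasing, so φ(a) = φ(b) forces a = b. Thus φ is injective.
Since x ↦ x^6 is strictly increasing on ℝ_{≥0}, it is injective there, so no x ≠ 5 in the domain has φ(x) = φ(5). We therefore compute φ⁻¹(4096) = 4096^{1/6} = 4 (indeed 4^6 = 4096).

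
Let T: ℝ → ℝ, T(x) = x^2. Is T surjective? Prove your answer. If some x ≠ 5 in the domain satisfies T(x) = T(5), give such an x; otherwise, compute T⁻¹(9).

Since 2 is even, x^2 ≥ 0 for all x ∈ ℝ, so −1 ∈ ℝ has no preimage. Thus T is not surjective.
For the follow-up, such an x exists: taking x = −5 ∈ ℝ gives T(−5) = 25 = T(5) with −5 ≠ 5.

-5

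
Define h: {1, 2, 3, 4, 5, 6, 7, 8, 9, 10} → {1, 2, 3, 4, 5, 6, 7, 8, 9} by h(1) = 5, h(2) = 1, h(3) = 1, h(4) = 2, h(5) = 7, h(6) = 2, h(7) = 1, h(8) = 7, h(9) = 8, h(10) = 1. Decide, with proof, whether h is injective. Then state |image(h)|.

5

h(2) = 1 = h(3) with 2 ≠ 3, so h is not injective.
The image of h is {1, 2, 5, 7, 8}, which has 5 elements.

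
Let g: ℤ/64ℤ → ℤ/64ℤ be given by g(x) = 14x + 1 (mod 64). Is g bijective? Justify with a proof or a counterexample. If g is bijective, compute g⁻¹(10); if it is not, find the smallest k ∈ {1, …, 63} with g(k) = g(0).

We have gcd(14, 64) = 2 > 1. Taking a = 0 and b = 32: g(0) = 1 and g(32) = 14·32 + 1 = 449 ≡ 1 (mod 64).
So g(0) = g(32) while 0 ≠ 32, so g is not injective, hence not bijective.
Since g is not bijective, we find the least positive k with g(k) = g(0): this means 14k ≡ 0 (mod 64), i.e. 64 ∣ 14k. Since gcd(14, 64) = 2, dividing through by 2 this holds exactly when 32 ∣ 7k, and as gcd(7, 32) = 1, exactly when 32 ∣ k.
The smallest positive such k is 32.

32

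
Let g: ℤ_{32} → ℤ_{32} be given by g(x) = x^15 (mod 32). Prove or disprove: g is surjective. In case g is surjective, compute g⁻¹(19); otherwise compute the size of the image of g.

17

g(0) = 0^15 = 0.
g(2): Repeated squaring mod 32: 2^1 ≡ 2, 2^2 ≡ 2² = 4, 2^4 ≡ 4² = 16, 2^8 ≡ 16² = 256 ≡ 0. Since 15 = 8 + 4 + 2 + 1, 2^15 ≡ 0·16·4·2: 0·16 = 0, then 0·4 = 0, then 0·2 = 0. So 2^15 ≡ 0 (mod 32).
So g(0) = g(2) = 0 while 0 ≠ 2, thus g is not injective.
A non-injective map from the 32-element set ℤ_{32} to itself takes at most 31 distinct values, so it cannot be surjective. Hence g is not surjective.
Since g is not surjective, we determine |image(g)|. Computing x^15 mod 32 for each x (by repeated squaring, reducing mod 32 at every step), the values g(0), g(1), …, g(31) are: 0, 1, 0, 11, 0, 13, 0, 23, 0, 25, 0, 3, 0, 5, 0, 15, 0, 17, 0, 27, 0, 29, 0, 7, 0, 9, 0, 19, 0, 21, 0, 31.
The distinct values are {0, 1, 3, 5, 7, 9, 11, 13, 15, 17, 19, 21, 23, 25, 27, 29, 31}; there are 17 of them.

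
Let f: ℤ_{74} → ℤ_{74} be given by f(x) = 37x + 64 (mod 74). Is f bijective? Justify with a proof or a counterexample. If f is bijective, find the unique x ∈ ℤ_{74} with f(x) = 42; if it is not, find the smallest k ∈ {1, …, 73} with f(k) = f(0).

2

We have gcd(37, 74) = 37 > 1. Taking u = 0 and v = 2: f(0) = 64 and f(2) = 37·2 + 64 = 138 ≡ 64 (mod 74).
So f(0) = f(2) while 0 ≠ 2, so f is not injective, hence not bijective.
Since f is not bijective, we find the least positive k with f(k) = f(0): this means 37k ≡ 0 (mod 74), i.e. 74 ∣ 37k. Since gcd(37, 74) = 37, dividing through by 37 this holds exactly when 2 ∣ k.
The smallest positive such k is 2.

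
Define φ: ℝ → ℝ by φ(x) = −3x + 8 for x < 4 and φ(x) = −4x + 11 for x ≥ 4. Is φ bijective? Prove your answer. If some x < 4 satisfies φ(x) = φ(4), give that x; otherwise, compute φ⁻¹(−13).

Both pieces are strictly decreasing (slopes −3 and −4), so each is injective on its own interval.
The left piece maps (−∞, 4) onto (−4, ∞); the right piece maps [4, ∞) onto (−∞, −5].
The images leave a gap (−4 has no preimage), so φ is not surjective, hence not bijective.
Because the two images are disjoint, no x < 4 has φ(x) = φ(4), so we compute φ⁻¹(−13): −13 lies in (−∞, −5], so solve −4x + 11 = −13: x = (−13 − 11)/(−4) = 6.

6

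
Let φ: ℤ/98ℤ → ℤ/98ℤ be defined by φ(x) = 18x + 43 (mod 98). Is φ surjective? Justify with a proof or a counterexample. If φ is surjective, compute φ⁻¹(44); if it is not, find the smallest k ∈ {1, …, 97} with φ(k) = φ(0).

49

Since gcd(18, 98) = 2, we have 18x ≡ 0 (mod 2) for all x, so φ(x) ≡ 1 (mod 2).
But 0 ≢ 1 (mod 2), so 0 ∈ ℤ/98ℤ has no preimage. So φ is not surjective.
Since φ is not surjective, we find the least positive k with φ(k) = φ(0): this means 18k ≡ 0 (mod 98), i.e. 98 ∣ 18k. Since gcd(18, 98) = 2, dividing through by 2 this holds exactly when 49 ∣ 9k, and as gcd(9, 49) = 1, exactly when 49 ∣ k.
The smallest positive such k is 49.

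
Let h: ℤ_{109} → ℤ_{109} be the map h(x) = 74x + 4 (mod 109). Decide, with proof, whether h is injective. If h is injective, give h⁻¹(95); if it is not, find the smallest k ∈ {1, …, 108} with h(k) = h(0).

41

Suppose h(a) = h(b) in ℤ_{109}. Then 74a + 4 ≡ 74b + 4 (mod 109), so 74(a − b) ≡ 0 (mod 109).
Since gcd(74, 109) = 1, 74 is invertible modulo 109, hence a − b ≡ 0 (mod 109), i.e. a = b.
Thus h is injective.
We now compute 74⁻¹ mod 109 explicitly. Euclid's algorithm: 109 = 1·74 + 35, 74 = 2·35 + 4, 35 = 8·4 + 3, 4 = 1·3 + 1; back-substituting gives 1 = 28·74 − 19·109, so 74⁻¹ ≡ 28 (mod 109).
Since h is injective, we find h⁻¹(95): we need 74x ≡ 95 − 4 ≡ 91 (mod 109). Using 74⁻¹ = 28: x ≡ 28·91 = 2548 = 23·109 + 41, so x = 41.
Check: h(41) = 74·41 + 4 = 3038 = 27·109 + 95 ≡ 95 (mod 109).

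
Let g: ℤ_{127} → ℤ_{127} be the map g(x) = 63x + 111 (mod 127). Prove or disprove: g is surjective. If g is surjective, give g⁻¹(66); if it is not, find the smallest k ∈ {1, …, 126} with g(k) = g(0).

By definition, g is surjective if every y in the codomain equals g(x) for some x in the domain.
Since gcd(63, 127) = 1, 63 is invertible modulo 127. Euclid's algorithm: 127 = 2·63 + 1; back-substituting gives 1 = 125·63 − 62·127, so 63⁻¹ ≡ 125 (mod 127).
For any y ∈ ℤ_{127}, x = 125(y − 111) mod 127 satisfies g(x) = 63·125(y − 111) + 111 ≡ y (since 63·125 ≡ 1 mod 127). So every y has a preimage.
Thus g is surjective.
Since g is surjective, we find g⁻¹(66): we need 63x ≡ 66 − 111 ≡ 82 (mod 127). Using 63⁻¹ = 125: x ≡ 125·82 = 10250 = 80·127 + 90, so x = 90.
Check: g(90) = 63·90 + 111 = 5781 = 45·127 + 66 ≡ 66 (mod 127).

90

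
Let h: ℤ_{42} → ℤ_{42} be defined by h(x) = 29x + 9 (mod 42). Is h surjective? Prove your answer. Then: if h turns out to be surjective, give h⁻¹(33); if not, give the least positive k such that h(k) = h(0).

By definition, surjectivity means every element of the codomain has a preimage under h.
Since gcd(29, 42) = 1, 29 is invertible modulo 42. Euclid's algorithm: 42 = 1·29 + 13, 29 = 2·13 + 3, 13 = 4·3 + 1; back-substituting gives 1 = 29·29 − 20·42, so 29⁻¹ ≡ 29 (mod 42).
For any y ∈ ℤ_{42}, x = 29(y − 9) mod 42 satisfies h(x) = 29·29(y − 9) + 9 ≡ y (since 29·29 ≡ 1 mod 42). So every y has a preimage.
Thus h is surjective.
Since h is surjective, we find h⁻¹(33): we need 29x ≡ 33 − 9 ≡ 24 (mod 42). Using 29⁻¹ = 29: x ≡ 29·24 = 696 = 16·42 + 24, so x = 24.
Check: h(24) = 29·24 + 9 = 705 = 16·42 + 33 ≡ 33 (mod 42).

24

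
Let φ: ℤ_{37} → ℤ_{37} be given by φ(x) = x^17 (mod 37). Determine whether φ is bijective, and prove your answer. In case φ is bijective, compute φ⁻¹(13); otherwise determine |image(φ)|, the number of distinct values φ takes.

Since 37 is prime, the nonzero elements of ℤ_{37} form a cyclic group of order 36.
As gcd(17, 36) = 1, raising to the 17th power is a bijection on this group: if s^17 ≡ t^17 then (st^{−1})^17 = 1, and the only element of order dividing gcd(17, 36) = 1 is 1, so s = t.
With φ(0) = 0 this makes φ injective on all of ℤ_{37}, hence bijective (finite equal-size domain and codomain). In particular φ is bijective.
Since φ is bijective, we find the preimage of 13. The inverse of x ↦ x^17 on (ℤ_{37})^× is x ↦ x^17, because 17·17 = 289 = 8·36 + 1 ≡ 1 (mod 36) and x^{36} = 1 for x ≠ 0 (Fermat). So φ⁻¹(13) = 13^17 mod 37.
Repeated squaring mod 37: 13^1 ≡ 13, 13^2 ≡ 13² = 169 ≡ 21, 13^4 ≡ 21² = 441 ≡ 34, 13^8 ≡ 34² = 1156 ≡ 9, 13^16 ≡ 9² = 81 ≡ 7. Since 17 = 16 + 1, 13^17 ≡ 7·13: 7·13 = 91 ≡ 17. So 13^17 ≡ 17 (mod 37).
Hence φ⁻¹(13) = 17.

17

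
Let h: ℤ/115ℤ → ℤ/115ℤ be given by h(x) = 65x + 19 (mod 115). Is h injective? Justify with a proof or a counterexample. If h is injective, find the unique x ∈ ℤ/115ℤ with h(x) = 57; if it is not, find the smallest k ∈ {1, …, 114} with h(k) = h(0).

We have gcd(65, 115) = 5 > 1. Taking s = 0 and t = 23: h(0) = 19 and h(23) = 65·23 + 19 = 1514 ≡ 19 (mod 115).
So h(0) = h(23) while 0 ≠ 23, hence h is not injective.
Since h is not injective, we find the least positive k with h(k) = h(0): this means 65k ≡ 0 (mod 115), i.e. 115 ∣ 65k. Since gcd(65, 115) = 5, dividing through by 5 this holds exactly when 23 ∣ 13k, and as gcd(13, 23) = 1, exactly when 23 ∣ k.
The smallest positive such k is 23.

23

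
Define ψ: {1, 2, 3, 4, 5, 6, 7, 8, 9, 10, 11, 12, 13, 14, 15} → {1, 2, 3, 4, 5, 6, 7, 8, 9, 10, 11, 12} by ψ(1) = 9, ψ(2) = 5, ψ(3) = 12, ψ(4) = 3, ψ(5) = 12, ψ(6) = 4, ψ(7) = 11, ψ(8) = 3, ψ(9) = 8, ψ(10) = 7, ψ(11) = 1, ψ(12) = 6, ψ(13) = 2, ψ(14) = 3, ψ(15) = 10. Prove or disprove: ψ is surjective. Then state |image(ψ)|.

12

Every element of the codomain has a preimage: 1 = ψ(11), 2 = ψ(13), 3 = ψ(4), 4 = ψ(6), 5 = ψ(2), 6 = ψ(12), 7 = ψ(10), 8 = ψ(9), 9 = ψ(1), 10 = ψ(15), 11 = ψ(7), 12 = ψ(3).
Hence ψ is surjective.
The image of ψ is {1, 2, 3, 4, 5, 6, 7, 8, 9, 10, 11, 12}, which has 12 elements.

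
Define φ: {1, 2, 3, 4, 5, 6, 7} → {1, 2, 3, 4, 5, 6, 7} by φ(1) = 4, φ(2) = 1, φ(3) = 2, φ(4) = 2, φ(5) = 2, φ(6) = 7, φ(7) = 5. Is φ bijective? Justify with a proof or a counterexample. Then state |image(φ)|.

φ(3) = 2 = φ(4) with 3 ≠ 4, so φ is not injective, hence not bijective.
The image of φ is {1, 2, 4, 5, 7}, which has 5 elements.

5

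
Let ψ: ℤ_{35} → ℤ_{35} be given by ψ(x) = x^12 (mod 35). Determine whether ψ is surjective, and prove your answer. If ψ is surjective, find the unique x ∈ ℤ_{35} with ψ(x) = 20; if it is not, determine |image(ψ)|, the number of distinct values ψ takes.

4

ψ(1) = 1^12 = 1.
ψ(2): Repeated squaring mod 35: 2^1 ≡ 2, 2^2 ≡ 2² = 4, 2^4 ≡ 4² = 16, 2^8 ≡ 16² = 256 ≡ 11. Since 12 = 8 + 4, 2^12 ≡ 11·16: 11·16 = 176 ≡ 1. So 2^12 ≡ 1 (mod 35).
So ψ(1) = ψ(2) = 1 while 1 ≠ 2, hence ψ is not injective.
A non-injective map from the 35-element set ℤ_{35} to itself takes at most 34 distinct values, so it cannot be surjective. So ψ is not surjective.
Since ψ is not surjective, we determine |image(ψ)|. Computing x^12 mod 35 for each x (by repeated squaring, reducing mod 35 at every step), the values ψ(0), ψ(1), …, ψ(34) are: 0, 1, 1, 1, 1, 15, 1, 21, 1, 1, 15, 1, 1, 1, 21, 15, 1, 1, 1, 1, 15, 21, 1, 1, 1, 15, 1, 1, 21, 1, 15, 1, 1, 1, 1.
The distinct values are {0, 1, 15, 21}; there are 4 of them.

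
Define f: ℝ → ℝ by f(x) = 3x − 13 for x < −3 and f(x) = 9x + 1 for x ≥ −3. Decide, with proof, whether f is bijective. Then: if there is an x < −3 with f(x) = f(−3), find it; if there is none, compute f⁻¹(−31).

Both pieces are strictly increasing (slopes 3 and 9), so each is injective on its own interval.
The left piece maps (−∞, −3) onto (−∞, −22); the right piece maps [−3, ∞) onto [−26, ∞).
These images overlap. In particular f(−3) = −26 (right piece), and solving 3x − 13 = −26 on the left piece gives x = −13/3 < −3.
So f(−13/3) = f(−3) with −13/3 ≠ −3, and f is not injective, hence not bijective. This x = −13/3 is the requested value below −3.

-13/3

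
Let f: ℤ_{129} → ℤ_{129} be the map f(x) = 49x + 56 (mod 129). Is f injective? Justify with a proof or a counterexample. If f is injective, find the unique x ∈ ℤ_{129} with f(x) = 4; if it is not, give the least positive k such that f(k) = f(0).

If f(u) = f(v), then 49u ≡ 49v (mod 129). Because gcd(49, 129) = 1, we may cancel 49 to get u ≡ v (mod 129).
Hence f is injective.
We now compute 49⁻¹ mod 129 explicitly. Euclid's algorithm: 129 = 2·49 + 31, 49 = 1·31 + 18, 31 = 1·18 + 13, 18 = 1·13 + 5, 13 = 2·5 + 3, 5 = 1·3 + 2, 3 = 1·2 + 1; back-substituting gives 1 = 79·49 − 30·129, so 49⁻¹ ≡ 79 (mod 129).
Since f is injective, we compute f⁻¹(4): solve 49x + 56 ≡ 4 (mod 129), i.e. 49x ≡ 77 (mod 129).
Multiplying by 49⁻¹ = 79 gives x ≡ 79·77 = 6083 = 47·129 + 20 ≡ 20 (mod 129).
Check: f(20) = 49·20 + 56 = 1036 = 8·129 + 4 ≡ 4 (mod 129).

20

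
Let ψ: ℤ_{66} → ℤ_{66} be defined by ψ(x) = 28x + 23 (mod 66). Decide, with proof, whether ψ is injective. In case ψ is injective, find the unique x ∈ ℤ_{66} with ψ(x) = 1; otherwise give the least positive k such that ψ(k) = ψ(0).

We have gcd(28, 66) = 2 > 1. Taking s = 0 and t = 33: ψ(0) = 23 and ψ(33) = 28·33 + 23 = 947 ≡ 23 (mod 66).
So ψ(0) = ψ(33) while 0 ≠ 33, thus ψ is not injective.
Since ψ is not injective, we find the least positive k with ψ(k) = ψ(0): this means 28k ≡ 0 (mod 66), i.e. 66 ∣ 28k. Since gcd(28, 66) = 2, dividing through by 2 this holds exactly when 33 ∣ 14k, and as gcd(14, 33) = 1, exactly when 33 ∣ k.
The smallest positive such k is 33.

33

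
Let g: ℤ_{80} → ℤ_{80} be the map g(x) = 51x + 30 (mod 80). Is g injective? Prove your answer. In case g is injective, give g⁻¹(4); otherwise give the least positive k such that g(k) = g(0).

If g(u) = g(v), then 51u ≡ 51v (mod 80). Because gcd(51, 80) = 1, we may cancel 51 to get u ≡ v (mod 80).
Thus g is injective.
We now compute 51⁻¹ mod 80 explicitly. Euclid's algorithm: 80 = 1·51 + 29, 51 = 1·29 + 22, 29 = 1·22 + 7, 22 = 3·7 + 1; back-substituting gives 1 = 11·51 − 7·80, so 51⁻¹ ≡ 11 (mod 80).
Since g is injective, we find g⁻¹(4): we need 51x ≡ 4 − 30 ≡ 54 (mod 80). Using 51⁻¹ = 11: x ≡ 11·54 = 594 = 7·80 + 34, so x = 34.
Check: g(34) = 51·34 + 30 = 1764 = 22·80 + 4 ≡ 4 (mod 80).

34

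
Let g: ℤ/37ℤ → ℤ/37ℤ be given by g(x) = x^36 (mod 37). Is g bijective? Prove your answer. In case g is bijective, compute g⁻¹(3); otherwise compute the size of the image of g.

2

g(1) = 1^36 = 1.
g(2): Repeated squaring mod 37: 2^1 ≡ 2, 2^2 ≡ 2² = 4, 2^4 ≡ 4² = 16, 2^8 ≡ 16² = 256 ≡ 34, 2^16 ≡ 34² = 1156 ≡ 9, 2^32 ≡ 9² = 81 ≡ 7. Since 36 = 32 + 4, 2^36 ≡ 7·16: 7·16 = 112 ≡ 1. So 2^36 ≡ 1 (mod 37).
So g(1) = g(2) = 1 while 1 ≠ 2, hence g is not injective, hence not bijective.
Since g is not bijective, we determine |image(g)|. Computing x^36 mod 37 for each x (by repeated squaring, reducing mod 37 at every step), the values g(0), g(1), …, g(36) are: 0, 1, 1, 1, 1, 1, 1, 1, 1, 1, 1, 1, 1, 1, 1, 1, 1, 1, 1, 1, 1, 1, 1, 1, 1, 1, 1, 1, 1, 1, 1, 1, 1, 1, 1, 1, 1.
The distinct values are {0, 1}; there are 2 of them.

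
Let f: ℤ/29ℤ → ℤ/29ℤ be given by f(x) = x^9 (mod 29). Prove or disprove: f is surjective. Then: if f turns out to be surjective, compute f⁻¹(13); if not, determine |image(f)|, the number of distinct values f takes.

4

Since 29 is prime, the nonzero elements of ℤ/29ℤ form a cyclic group of order 28.
As gcd(9, 28) = 1, raising to the 9th power is a bijection on this group: if x_1^9 ≡ x_2^9 then (x_1x_2^{−1})^9 = 1, and the only element of order dividing gcd(9, 28) = 1 is 1, so x_1 = x_2.
With f(0) = 0 this makes f injective on all of ℤ/29ℤ, hence bijective (finite equal-size domain and codomain). In particular f is surjective.
Since f is surjective, we find the preimage of 13. The inverse of x ↦ x^9 on (ℤ/29ℤ)^× is x ↦ x^25, because 9·25 = 225 = 8·28 + 1 ≡ 1 (mod 28) and x^{28} = 1 for x ≠ 0 (Fermat). So f⁻¹(13) = 13^25 mod 29.
Repeated squaring mod 29: 13^1 ≡ 13, 13^2 ≡ 13² = 169 ≡ 24, 13^4 ≡ 24² = 576 ≡ 25, 13^8 ≡ 25² = 625 ≡ 16, 13^16 ≡ 16² = 256 ≡ 24. Since 25 = 16 + 8 + 1, 13^25 ≡ 24·16·13: 24·16 = 384 ≡ 7, then 7·13 = 91 ≡ 4. So 13^25 ≡ 4 (mod 29).
Hence f⁻¹(13) = 4.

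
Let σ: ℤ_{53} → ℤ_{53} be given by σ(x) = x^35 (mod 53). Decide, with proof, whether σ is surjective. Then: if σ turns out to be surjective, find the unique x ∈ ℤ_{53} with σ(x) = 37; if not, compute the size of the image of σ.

Since 53 is prime, the nonzero elements of ℤ_{53} form a cyclic group of order 52.
As gcd(35, 52) = 1, raising to the 35th power is a bijection on this group: if x_1^35 ≡ x_2^35 then (x_1x_2^{−1})^35 = 1, and the only element of order dividing gcd(35, 52) = 1 is 1, so x_1 = x_2.
With σ(0) = 0 this makes σ injective on all of ℤ_{53}, hence bijective (finite equal-size domain and codomain). In particular σ is surjective.
Since σ is surjective, we find the preimage of 37. The inverse of x ↦ x^35 on (ℤ_{53})^× is x ↦ x^3, because 35·3 = 105 = 2·52 + 1 ≡ 1 (mod 52) and x^{52} = 1 for x ≠ 0 (Fermat). So σ⁻¹(37) = 37^3 mod 53.
Repeated squaring mod 53: 37^1 ≡ 37, 37^2 ≡ 37² = 1369 ≡ 44. Since 3 = 2 + 1, 37^3 ≡ 44·37: 44·37 = 1628 ≡ 38. So 37^3 ≡ 38 (mod 53).
Hence σ⁻¹(37) = 38.

38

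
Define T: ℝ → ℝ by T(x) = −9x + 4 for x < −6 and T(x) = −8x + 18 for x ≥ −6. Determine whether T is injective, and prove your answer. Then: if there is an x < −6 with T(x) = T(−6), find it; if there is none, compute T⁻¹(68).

Both pieces are strictly decreasing (slopes −9 and −8), so each is injective on its own interval.
The left piece maps (−∞, −6) onto (58, ∞); the right piece maps [−6, ∞) onto (−∞, 66].
These images overlap. In particular T(−6) = 66 (right piece), and solving −9x + 4 = 66 on the left piece gives x = −62/9 < −6.
So T(−62/9) = T(−6) with −62/9 ≠ −6, and T is not injective. This x = −62/9 is the requested value below −6.

-62/9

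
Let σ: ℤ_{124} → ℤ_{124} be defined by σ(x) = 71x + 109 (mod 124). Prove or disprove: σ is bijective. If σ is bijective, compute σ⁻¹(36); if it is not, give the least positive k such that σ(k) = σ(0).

109

If σ(u) = σ(v), then 71u ≡ 71v (mod 124). Because gcd(71, 124) = 1, we may cancel 71 to get u ≡ v (mod 124).
We now compute 71⁻¹ mod 124 explicitly. Euclid's algorithm: 124 = 1·71 + 53, 71 = 1·53 + 18, 53 = 2·18 + 17, 18 = 1·17 + 1; back-substituting gives 1 = 7·71 − 4·124, so 71⁻¹ ≡ 7 (mod 124).
Then y ↦ 7(y − 109) is a two-sided inverse to σ, so every y ∈ ℤ_{124} has a preimage.
Hence σ is bijective.
Since σ is bijective, we find σ⁻¹(36): we need 71x ≡ 36 − 109 ≡ 51 (mod 124). Using 71⁻¹ = 7: x ≡ 7·51 = 357 = 2·124 + 109, so x = 109.
Check: σ(109) = 71·109 + 109 = 7848 = 63·124 + 36 ≡ 36 (mod 124).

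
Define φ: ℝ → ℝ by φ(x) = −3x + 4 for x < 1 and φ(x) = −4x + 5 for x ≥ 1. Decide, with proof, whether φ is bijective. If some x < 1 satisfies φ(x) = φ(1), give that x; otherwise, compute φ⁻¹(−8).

Both pieces are strictly decreasing (slopes −3 and −4), so each is injective on its own interval.
The left piece maps (−∞, 1) onto (1, ∞); the right piece maps [1, ∞) onto (−∞, 1].
Since 1 = 1, the images partition ℝ: φ is injective and surjective, hence bijective.
Because the two images are disjoint, no x < 1 has φ(x) = φ(1), so we compute φ⁻¹(−8): −8 lies in (−∞, 1], so solve −4x + 5 = −8: x = (−8 − 5)/(−4) = 13/4.

13/4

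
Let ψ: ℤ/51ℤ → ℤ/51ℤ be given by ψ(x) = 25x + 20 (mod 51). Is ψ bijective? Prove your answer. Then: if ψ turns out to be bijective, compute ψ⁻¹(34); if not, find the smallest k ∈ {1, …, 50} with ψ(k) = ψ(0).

23

If ψ(u) = ψ(v), then 25u ≡ 25v (mod 51). Because gcd(25, 51) = 1, we may cancel 25 to get u ≡ v (mod 51).
We now compute 25⁻¹ mod 51 explicitly. Euclid's algorithm: 51 = 2·25 + 1; back-substituting gives 1 = 49·25 − 24·51, so 25⁻¹ ≡ 49 (mod 51).
Then y ↦ 49(y − 20) is a two-sided inverse to ψ, so every y ∈ ℤ/51ℤ has a preimage.
Therefore ψ is bijective.
Since ψ is bijective, we find ψ⁻¹(34): we need 25x ≡ 34 − 20 ≡ 14 (mod 51). Using 25⁻¹ = 49: x ≡ 49·14 = 686 = 13·51 + 23, so x = 23.
Check: ψ(23) = 25·23 + 20 = 595 = 11·51 + 34 ≡ 34 (mod 51).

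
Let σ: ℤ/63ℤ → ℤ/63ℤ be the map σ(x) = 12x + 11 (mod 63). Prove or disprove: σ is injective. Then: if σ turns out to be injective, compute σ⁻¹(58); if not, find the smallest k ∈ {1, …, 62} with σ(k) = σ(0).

By definition, σ is injective if σ(a) = σ(b) implies a = b.
We have gcd(12, 63) = 3 > 1. Taking a = 0 and b = 21: σ(0) = 11 and σ(21) = 12·21 + 11 = 263 ≡ 11 (mod 63).
So σ(0) = σ(21) while 0 ≠ 21, so σ is not injective.
Since σ is not injective, we find the least positive k with σ(k) = σ(0): this means 12k ≡ 0 (mod 63), i.e. 63 ∣ 12k. Since gcd(12, 63) = 3, dividing through by 3 this holds exactly when 21 ∣ 4k, and as gcd(4, 21) = 1, exactly when 21 ∣ k.
The smallest positive such k is 21.

21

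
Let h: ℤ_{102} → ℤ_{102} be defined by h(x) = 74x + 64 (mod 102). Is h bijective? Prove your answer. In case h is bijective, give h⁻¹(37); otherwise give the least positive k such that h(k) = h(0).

We have gcd(74, 102) = 2 > 1. Taking x_1 = 0 and x_2 = 51: h(0) = 64 and h(51) = 74·51 + 64 = 3838 ≡ 64 (mod 102).
So h(0) = h(51) while 0 ≠ 51, hence h is not injective, hence not bijective.
Since h is not bijective, we find the least positive k with h(k) = h(0): this means 74k ≡ 0 (mod 102), i.e. 102 ∣ 74k. Since gcd(74, 102) = 2, dividing through by 2 this holds exactly when 51 ∣ 37k, and as gcd(37, 51) = 1, exactly when 51 ∣ k.
The smallest positive such k is 51.

51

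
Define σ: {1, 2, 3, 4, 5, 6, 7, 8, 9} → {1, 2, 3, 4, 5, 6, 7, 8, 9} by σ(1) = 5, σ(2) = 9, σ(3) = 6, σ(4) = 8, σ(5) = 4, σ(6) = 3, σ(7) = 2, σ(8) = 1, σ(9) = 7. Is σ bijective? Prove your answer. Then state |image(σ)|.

The values 5, 9, 6, 8, 4, 3, 2, 1, 7 are a permutation of {1, 2, 3, 4, 5, 6, 7, 8, 9}: each element appears exactly once.
So σ is injective and surjective, hence bijective.
The image of σ is {1, 2, 3, 4, 5, 6, 7, 8, 9}, which has 9 elements.

9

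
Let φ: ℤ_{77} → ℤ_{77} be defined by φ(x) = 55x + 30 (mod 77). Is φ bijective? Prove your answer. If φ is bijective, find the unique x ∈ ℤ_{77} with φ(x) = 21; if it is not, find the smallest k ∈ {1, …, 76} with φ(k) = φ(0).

7

Recall: φ is injective when φ(u) = φ(v) forces u = v.
We have gcd(55, 77) = 11 > 1. Taking u = 0 and v = 7: φ(0) = 30 and φ(7) = 55·7 + 30 = 415 ≡ 30 (mod 77).
So φ(0) = φ(7) while 0 ≠ 7, therefore φ is not injective, hence not bijective.
Since φ is not bijective, we find the least positive k with φ(k) = φ(0): this means 55k ≡ 0 (mod 77), i.e. 77 ∣ 55k. Since gcd(55, 77) = 11, dividing through by 11 this holds exactly when 7 ∣ 5k, and as gcd(5, 7) = 1, exactly when 7 ∣ k.
The smallest positive such k is 7.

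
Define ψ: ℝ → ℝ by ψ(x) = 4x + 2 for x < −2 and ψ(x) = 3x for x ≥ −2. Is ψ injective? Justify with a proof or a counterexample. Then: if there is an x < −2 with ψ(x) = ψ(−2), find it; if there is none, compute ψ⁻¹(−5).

Both pieces are strictly increasing (slopes 4 and 3), so each is injective on its own interval.
The left piece maps (−∞, −2) onto (−∞, −6); the right piece maps [−2, ∞) onto [−6, ∞).
These images are disjoint, so no value is attained by both pieces. So ψ is injective.
Because the two images are disjoint, no x < −2 has ψ(x) = ψ(−2), so we compute ψ⁻¹(−5): −5 lies in [−6, ∞), so solve 3x = −5: x = (−5 − 0)/3 = −5/3.

-5/3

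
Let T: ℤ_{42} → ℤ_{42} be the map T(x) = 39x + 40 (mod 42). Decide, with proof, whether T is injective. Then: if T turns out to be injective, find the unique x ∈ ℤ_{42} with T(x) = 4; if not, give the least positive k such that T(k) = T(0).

14

We have gcd(39, 42) = 3 > 1. Taking x_1 = 0 and x_2 = 14: T(0) = 40 and T(14) = 39·14 + 40 = 586 ≡ 40 (mod 42).
So T(0) = T(14) while 0 ≠ 14, therefore T is not injective.
Since T is not injective, we find the least positive k with T(k) = T(0): this means 39k ≡ 0 (mod 42), i.e. 42 ∣ 39k. Since gcd(39, 42) = 3, dividing through by 3 this holds exactly when 14 ∣ 13k, and as gcd(13, 14) = 1, exactly when 14 ∣ k.
The smallest positive such k is 14.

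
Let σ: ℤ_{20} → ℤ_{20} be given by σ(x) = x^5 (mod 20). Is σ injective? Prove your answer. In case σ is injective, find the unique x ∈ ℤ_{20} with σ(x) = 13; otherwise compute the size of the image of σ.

15

σ(0) = 0^5 = 0.
σ(10): Repeated squaring mod 20: 10^1 ≡ 10, 10^2 ≡ 10² = 100 ≡ 0, 10^4 ≡ 0² = 0. Since 5 = 4 + 1, 10^5 ≡ 0·10: 0·10 = 0. So 10^5 ≡ 0 (mod 20).
So σ(0) = σ(10) = 0 while 0 ≠ 10, thus σ is not injective.
Since σ is not injective, we determine |image(σ)|. Computing x^5 mod 20 for each x (by repeated squaring, reducing mod 20 at every step), the values σ(0), σ(1), …, σ(19) are: 0, 1, 12, 3, 4, 5, 16, 7, 8, 9, 0, 11, 12, 13, 4, 15, 16, 17, 8, 19.
The distinct values are {0, 1, 3, 4, 5, 7, 8, 9, 11, 12, 13, 15, 16, 17, 19}; there are 15 of them.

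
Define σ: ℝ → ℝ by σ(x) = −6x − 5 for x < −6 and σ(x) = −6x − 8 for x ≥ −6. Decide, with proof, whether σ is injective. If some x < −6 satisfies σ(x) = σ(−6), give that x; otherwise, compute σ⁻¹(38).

Both pieces are strictly decreasing (slopes −6 and −6), so each is injective on its own interval.
The left piece maps (−∞, −6) onto (31, ∞); the right piece maps [−6, ∞) onto (−∞, 28].
These images are disjoint, so no value is attained by both pieces. Hence σ is injective.
Because the two images are disjoint, no x < −6 has σ(x) = σ(−6), so we compute σ⁻¹(38): 38 lies in (31, ∞), so solve −6x − 5 = 38: x = (38 + 5)/(−6) = −43/6.

-43/6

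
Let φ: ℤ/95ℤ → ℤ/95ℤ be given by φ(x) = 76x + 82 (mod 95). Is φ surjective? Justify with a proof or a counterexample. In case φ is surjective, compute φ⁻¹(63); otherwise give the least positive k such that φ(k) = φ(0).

Recall that φ is surjective if every y in the codomain equals φ(x) for some x in the domain.
Since gcd(76, 95) = 19, we have 76x ≡ 0 (mod 19) for all x, so φ(x) ≡ 6 (mod 19).
But 0 ≢ 6 (mod 19), so 0 ∈ ℤ/95ℤ has no preimage. So φ is not surjective.
Since φ is not surjective, we find the least positive k with φ(k) = φ(0): this means 76k ≡ 0 (mod 95), i.e. 95 ∣ 76k. Since gcd(76, 95) = 19, dividing through by 19 this holds exactly when 5 ∣ 4k, and as gcd(4, 5) = 1, exactly when 5 ∣ k.
The smallest positive such k is 5.

5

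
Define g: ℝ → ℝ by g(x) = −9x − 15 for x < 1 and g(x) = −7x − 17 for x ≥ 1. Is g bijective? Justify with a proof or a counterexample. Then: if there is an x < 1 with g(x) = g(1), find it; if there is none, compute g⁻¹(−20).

Both pieces are strictly decreasing (slopes −9 and −7), so each is injective on its own interval.
The left piece maps (−∞, 1) onto (−24, ∞); the right piece maps [1, ∞) onto (−∞, −24].
Since −24 = −24, the images partition ℝ: g is injective and surjective, hence bijective.
Because the two images are disjoint, no x < 1 has g(x) = g(1), so we compute g⁻¹(−20): −20 lies in (−24, ∞), so solve −9x − 15 = −20: x = (−20 + 15)/(−9) = 5/9.

5/9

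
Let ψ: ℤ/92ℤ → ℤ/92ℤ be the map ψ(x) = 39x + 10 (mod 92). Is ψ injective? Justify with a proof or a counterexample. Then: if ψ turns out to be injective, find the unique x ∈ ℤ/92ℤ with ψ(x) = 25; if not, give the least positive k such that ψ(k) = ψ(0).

57

If ψ(x_1) = ψ(x_2), then 39x_1 ≡ 39x_2 (mod 92). Because gcd(39, 92) = 1, we may cancel 39 to get x_1 ≡ x_2 (mod 92).
Hence ψ is injective.
We now compute 39⁻¹ mod 92 explicitly. Euclid's algorithm: 92 = 2·39 + 14, 39 = 2·14 + 11, 14 = 1·11 + 3, 11 = 3·3 + 2, 3 = 1·2 + 1; back-substituting gives 1 = 59·39 − 25·92, so 39⁻¹ ≡ 59 (mod 92).
Since ψ is injective, we compute ψ⁻¹(25): solve 39x + 10 ≡ 25 (mod 92), i.e. 39x ≡ 15 (mod 92).
Multiplying by 39⁻¹ = 59 gives x ≡ 59·15 = 885 = 9·92 + 57 ≡ 57 (mod 92).
Check: ψ(57) = 39·57 + 10 = 2233 = 24·92 + 25 ≡ 25 (mod 92).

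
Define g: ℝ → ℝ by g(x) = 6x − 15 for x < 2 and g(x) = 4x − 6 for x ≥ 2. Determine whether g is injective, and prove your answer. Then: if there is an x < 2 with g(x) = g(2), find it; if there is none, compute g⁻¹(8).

7/2

Both pieces are strictly increasing (slopes 6 and 4), so each is injective on its own interval.
The left piece maps (−∞, 2) onto (−∞, −3); the right piece maps [2, ∞) onto [2, ∞).
These images are disjoint, so no value is attained by both pieces. Hence g is injective.
Because the two images are disjoint, no x < 2 has g(x) = g(2), so we compute g⁻¹(8): 8 lies in [2, ∞), so solve 4x − 6 = 8: x = (8 + 6)/4 = 7/2.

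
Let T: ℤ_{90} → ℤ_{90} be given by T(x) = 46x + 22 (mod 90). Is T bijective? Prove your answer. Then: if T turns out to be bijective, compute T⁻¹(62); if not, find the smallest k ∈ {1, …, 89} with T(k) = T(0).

45

We have gcd(46, 90) = 2 > 1. Taking u = 0 and v = 45: T(0) = 22 and T(45) = 46·45 + 22 = 2092 ≡ 22 (mod 90).
So T(0) = T(45) while 0 ≠ 45, therefore T is not injective, hence not bijective.
Since T is not bijective, we find the least positive k with T(k) = T(0): this means 46k ≡ 0 (mod 90), i.e. 90 ∣ 46k. Since gcd(46, 90) = 2, dividing through by 2 this holds exactly when 45 ∣ 23k, and as gcd(23, 45) = 1, exactly when 45 ∣ k.
The smallest positive such k is 45.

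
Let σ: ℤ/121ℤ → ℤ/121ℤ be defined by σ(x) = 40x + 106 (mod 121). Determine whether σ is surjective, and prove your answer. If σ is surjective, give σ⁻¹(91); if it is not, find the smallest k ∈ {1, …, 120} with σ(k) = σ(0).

Since gcd(40, 121) = 1, 40 is invertible modulo 121. Euclid's algorithm: 121 = 3·40 + 1; back-substituting gives 1 = 118·40 − 39·121, so 40⁻¹ ≡ 118 (mod 121).
For any y ∈ ℤ/121ℤ, x = 118(y − 106) mod 121 satisfies σ(x) = 40·118(y − 106) + 106 ≡ y (since 40·118 ≡ 1 mod 121). So every y has a preimage.
Therefore σ is surjective.
Since σ is surjective, we compute σ⁻¹(91): solve 40x + 106 ≡ 91 (mod 121), i.e. 40x ≡ 106 (mod 121).
Multiplying by 40⁻¹ = 118 gives x ≡ 118·106 = 12508 = 103·121 + 45 ≡ 45 (mod 121).
Check: σ(45) = 40·45 + 106 = 1906 = 15·121 + 91 ≡ 91 (mod 121).

45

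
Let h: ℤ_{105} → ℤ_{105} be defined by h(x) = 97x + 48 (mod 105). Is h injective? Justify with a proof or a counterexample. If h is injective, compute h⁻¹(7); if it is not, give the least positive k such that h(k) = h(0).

97

Recall: h is injective when h(x_1) = h(x_2) forces x_1 = x_2.
If h(x_1) = h(x_2), then 97x_1 ≡ 97x_2 (mod 105). Because gcd(97, 105) = 1, we may cancel 97 to get x_1 ≡ x_2 (mod 105).
Hence h is injective.
We now compute 97⁻¹ mod 105 explicitly. Euclid's algorithm: 105 = 1·97 + 8, 97 = 12·8 + 1; back-substituting gives 1 = 13·97 − 12·105, so 97⁻¹ ≡ 13 (mod 105).
Since h is injective, we compute h⁻¹(7): solve 97x + 48 ≡ 7 (mod 105), i.e. 97x ≡ 64 (mod 105).
Multiplying by 97⁻¹ = 13 gives x ≡ 13·64 = 832 = 7·105 + 97 ≡ 97 (mod 105).
Check: h(97) = 97·97 + 48 = 9457 = 90·105 + 7 ≡ 7 (mod 105).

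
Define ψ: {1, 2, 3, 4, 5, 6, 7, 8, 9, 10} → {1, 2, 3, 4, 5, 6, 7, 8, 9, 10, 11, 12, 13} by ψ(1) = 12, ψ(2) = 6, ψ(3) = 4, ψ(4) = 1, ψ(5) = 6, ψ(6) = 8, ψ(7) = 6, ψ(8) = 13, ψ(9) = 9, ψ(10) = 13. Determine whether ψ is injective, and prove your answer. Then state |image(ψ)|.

7

ψ(2) = 6 = ψ(5) with 2 ≠ 5, so ψ is not injective.
The image of ψ is {1, 4, 6, 8, 9, 12, 13}, which has 7 elements.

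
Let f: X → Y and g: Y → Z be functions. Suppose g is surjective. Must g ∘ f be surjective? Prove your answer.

not surjective

No. Take X = {1}, Y = Z = {1, 2, 3, 4, 5}, f(1) = 1, and g = identity (surjective).
Then (g ∘ f)(1) = 1, and 5 ∈ Z has no preimage under g ∘ f, so g ∘ f is not surjective.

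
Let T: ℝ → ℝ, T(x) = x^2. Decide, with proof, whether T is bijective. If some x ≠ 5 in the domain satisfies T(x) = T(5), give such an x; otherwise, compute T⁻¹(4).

-5

T(5) = 25 = (−5)^2 = T(−5) (since 2 is even), with 5 ≠ −5. So T is not injective, hence not bijective.
For the follow-up, such an x exists: taking x = −5 ∈ ℝ gives T(−5) = 25 = T(5) with −5 ≠ 5.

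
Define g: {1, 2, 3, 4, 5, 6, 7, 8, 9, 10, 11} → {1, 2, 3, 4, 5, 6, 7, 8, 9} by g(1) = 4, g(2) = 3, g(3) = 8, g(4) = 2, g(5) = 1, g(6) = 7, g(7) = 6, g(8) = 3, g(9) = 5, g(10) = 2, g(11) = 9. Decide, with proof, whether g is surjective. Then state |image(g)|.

9

Every element of the codomain has a preimage: 1 = g(5), 2 = g(4), 3 = g(2), 4 = g(1), 5 = g(9), 6 = g(7), 7 = g(6), 8 = g(3), 9 = g(11).
Hence g is surjective.
The image of g is {1, 2, 3, 4, 5, 6, 7, 8, 9}, which has 9 elements.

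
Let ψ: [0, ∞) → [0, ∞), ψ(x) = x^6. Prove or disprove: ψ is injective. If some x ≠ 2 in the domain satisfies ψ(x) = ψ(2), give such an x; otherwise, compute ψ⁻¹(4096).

4

On [0, ∞), x ↦ x^6 is strictly increasing, so ψ(a) = ψ(b) forces a = b. Hence ψ is injective.
Since x ↦ x^6 is strictly increasing on [0, ∞), it is injective there, so no x ≠ 2 in the domain has ψ(x) = ψ(2). We therefore compute ψ⁻¹(4096) = 4096^{1/6} = 4 (indeed 4^6 = 4096).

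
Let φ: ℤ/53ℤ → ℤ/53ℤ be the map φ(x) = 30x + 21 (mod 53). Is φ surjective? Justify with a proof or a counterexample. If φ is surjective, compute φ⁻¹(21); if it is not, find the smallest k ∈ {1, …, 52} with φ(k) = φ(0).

0

Recall that φ is surjective if every y in the codomain equals φ(x) for some x in the domain.
Since gcd(30, 53) = 1, 30 is invertible modulo 53. Euclid's algorithm: 53 = 1·30 + 23, 30 = 1·23 + 7, 23 = 3·7 + 2, 7 = 3·2 + 1; back-substituting gives 1 = 23·30 − 13·53, so 30⁻¹ ≡ 23 (mod 53).
Then y ↦ 23(y − 21) is a two-sided inverse to φ, so every y ∈ ℤ/53ℤ has a preimage.
So φ is surjective.
Since φ is surjective, we find φ⁻¹(21): we need 30x ≡ 21 − 21 ≡ 0 (mod 53). Using 30⁻¹ = 23: x ≡ 23·0 = 0, so x = 0.
Check: φ(0) = 30·0 + 21 = 21 ≡ 21 (mod 53).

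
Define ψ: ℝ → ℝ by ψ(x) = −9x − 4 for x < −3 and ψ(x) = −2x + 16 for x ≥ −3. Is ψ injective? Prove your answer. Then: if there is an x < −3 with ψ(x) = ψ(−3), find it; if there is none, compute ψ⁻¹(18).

Both pieces are strictly decreasing (slopes −9 and −2), so each is injective on its own interval.
The left piece maps (−∞, −3) onto (23, ∞); the right piece maps [−3, ∞) onto (−∞, 22].
These images are disjoint, so no value is attained by both pieces. So ψ is injective.
Because the two images are disjoint, no x < −3 has ψ(x) = ψ(−3), so we compute ψ⁻¹(18): 18 lies in (−∞, 22], so solve −2x + 16 = 18: x = (18 − 16)/(−2) = −1.

-1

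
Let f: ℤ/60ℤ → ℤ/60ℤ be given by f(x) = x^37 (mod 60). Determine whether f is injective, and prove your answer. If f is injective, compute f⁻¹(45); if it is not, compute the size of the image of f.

45

f(0) = 0^37 = 0.
f(30): Repeated squaring mod 60: 30^1 ≡ 30, 30^2 ≡ 30² = 900 ≡ 0, 30^4 ≡ 0² = 0, 30^8 ≡ 0² = 0, 30^16 ≡ 0² = 0, 30^32 ≡ 0² = 0. Since 37 = 32 + 4 + 1, 30^37 ≡ 0·0·30: 0·0 = 0, then 0·30 = 0. So 30^37 ≡ 0 (mod 60).
So f(0) = f(30) = 0 while 0 ≠ 30, therefore f is not injective.
Since f is not injective, we determine |image(f)|. Computing x^37 mod 60 for each x (by repeated squaring, reducing mod 60 at every step), the values f(0), f(1), …, f(59) are: 0, 1, 32, 3, 4, 5, 36, 7, 8, 9, 40, 11, 12, 13, 44, 15, 16, 17, 48, 19, 20, 21, 52, 23, 24, 25, 56, 27, 28, 29, 0, 31, 32, 33, 4, 35, 36, 37, 8, 39, 40, 41, 12, 43, 44, 45, 16, 47, 48, 49, 20, 51, 52, 53, 24, 55, 56, 57, 28, 59.
The distinct values are {0, 1, 3, 4, 5, 7, 8, 9, 11, 12, 13, 15, 16, 17, 19, 20, 21, 23, 24, 25, 27, 28, 29, 31, 32, 33, 35, 36, 37, 39, 40, 41, 43, 44, 45, 47, 48, 49, 51, 52, 53, 55, 56, 57, 59}; there are 45 of them.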